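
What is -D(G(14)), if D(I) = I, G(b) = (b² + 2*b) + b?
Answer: -238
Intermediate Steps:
G(b) = b² + 3*b
-D(G(14)) = -14*(3 + 14) = -14*17 = -1*238 = -238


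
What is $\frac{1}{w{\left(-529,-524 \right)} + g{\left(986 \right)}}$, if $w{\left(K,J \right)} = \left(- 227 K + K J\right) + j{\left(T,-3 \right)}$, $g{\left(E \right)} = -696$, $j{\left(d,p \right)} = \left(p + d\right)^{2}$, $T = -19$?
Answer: $\frac{1}{397067} \approx 2.5185 \cdot 10^{-6}$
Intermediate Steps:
$j{\left(d,p \right)} = \left(d + p\right)^{2}$
$w{\left(K,J \right)} = 484 - 227 K + J K$ ($w{\left(K,J \right)} = \left(- 227 K + K J\right) + \left(-19 - 3\right)^{2} = \left(- 227 K + J K\right) + \left(-22\right)^{2} = \left(- 227 K + J K\right) + 484 = 484 - 227 K + J K$)
$\frac{1}{w{\left(-529,-524 \right)} + g{\left(986 \right)}} = \frac{1}{\left(484 - -120083 - -277196\right) - 696} = \frac{1}{\left(484 + 120083 + 277196\right) - 696} = \frac{1}{397763 - 696} = \frac{1}{397067}$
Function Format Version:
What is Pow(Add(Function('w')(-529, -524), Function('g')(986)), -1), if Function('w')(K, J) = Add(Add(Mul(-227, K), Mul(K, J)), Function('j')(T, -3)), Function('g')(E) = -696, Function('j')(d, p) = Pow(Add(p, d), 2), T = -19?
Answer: Rational(1, 397067) ≈ 2.5185e-6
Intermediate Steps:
Function('j')(d, p) = Pow(Add(d, p), 2)
Function('w')(K, J) = Add(484, Mul(-227, K), Mul(J, K)) (Function('w')(K, J) = Add(Add(Mul(-227, K), Mul(K, J)), Pow(Add(-19, -3), 2)) = Add(Add(Mul(-227, K), Mul(J, K)), Pow(-22, 2)) = Add(Add(Mul(-227, K), Mul(J, K)), 484) = Add(484, Mul(-227, K), Mul(J, K)))
Pow(Add(Function('w')(-529, -524), Function('g')(986)), -1) = Pow(Add(Add(484, Mul(-227, -529), Mul(-524, -529)), -696), -1) = Pow(Add(Add(484, 120083, 277196), -696), -1) = Pow(Add(397763, -696), -1) = Pow(397067, -1) = Rational(1, 397067)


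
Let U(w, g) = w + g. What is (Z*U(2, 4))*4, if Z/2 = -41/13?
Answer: -1968/13 ≈ -151.38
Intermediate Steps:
U(w, g) = g + w
Z = -82/13 (Z = 2*(-41/13) = -82/13 ≈ -6.3077)
(Z*U(2, 4))*4 = -82*(4 + 2)/13*4 = -82/13*6*4 = -492/13*4 = -1968/13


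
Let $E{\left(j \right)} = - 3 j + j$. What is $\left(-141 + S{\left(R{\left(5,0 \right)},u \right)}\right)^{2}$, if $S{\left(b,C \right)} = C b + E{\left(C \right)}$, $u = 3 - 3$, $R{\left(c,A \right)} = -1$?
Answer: $19881$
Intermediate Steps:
$u = 0$
$E{\left(j \right)} = - 2 j$
$S{\left(b,C \right)} = - 2 C + C b$ ($S{\left(b,C \right)} = C b - 2 C = - 2 C + C b$)
$\left(-141 + S{\left(R{\left(5,0 \right)},u \right)}\right)^{2} = \left(-141 + 0 \left(-2 - 1\right)\right)^{2} = \left(-141 + 0 \left(-3\right)\right)^{2} = \left(-141 + 0\right)^{2} = \left(-141\right)^{2} = 19881$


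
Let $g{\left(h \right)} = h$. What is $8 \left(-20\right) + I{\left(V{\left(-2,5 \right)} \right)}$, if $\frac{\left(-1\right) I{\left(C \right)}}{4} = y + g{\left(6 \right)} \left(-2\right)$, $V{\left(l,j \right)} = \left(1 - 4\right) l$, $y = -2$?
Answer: $-104$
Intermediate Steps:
$V{\left(l,j \right)} = - 3 l$
$I{\left(C \right)} = 56$ ($I{\left(C \right)} = - 4 \left(-2 + 6 \left(-2\right)\right) = - 4 \left(-2 - 12\right) = \left(-4\right) \left(-14\right) = 56$)
$8 \left(-20\right) + I{\left(V{\left(-2,5 \right)} \right)} = 8 \left(-20\right) + 56 = -160 + 56 = -104$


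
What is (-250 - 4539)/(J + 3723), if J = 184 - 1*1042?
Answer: -4789/2865 ≈ -1.6716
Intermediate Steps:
J = -858 (J = 184 - 1042 = -858)
(-250 - 4539)/(J + 3723) = (-250 - 4539)/(-858 + 3723) = -4789/2865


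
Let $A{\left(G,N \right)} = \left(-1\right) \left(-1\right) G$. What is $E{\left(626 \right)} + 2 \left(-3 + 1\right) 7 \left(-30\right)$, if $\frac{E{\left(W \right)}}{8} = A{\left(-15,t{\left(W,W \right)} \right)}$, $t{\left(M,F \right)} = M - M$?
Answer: $720$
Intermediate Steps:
$t{\left(M,F \right)} = 0$
$A{\left(G,N \right)} = G$ ($A{\left(G,N \right)} = 1 G = G$)
$E{\left(W \right)} = -120$ ($E{\left(W \right)} = 8 \left(-15\right) = -120$)
$E{\left(626 \right)} + 2 \left(-3 + 1\right) 7 \left(-30\right) = -120 + 2 \left(-3 + 1\right) 7 \left(-30\right) = -120 + 2 \left(-2\right) 7 \left(-30\right) = -120 + \left(-4\right) 7 \left(-30\right) = -120 - -840 = -120 + 840 = 720$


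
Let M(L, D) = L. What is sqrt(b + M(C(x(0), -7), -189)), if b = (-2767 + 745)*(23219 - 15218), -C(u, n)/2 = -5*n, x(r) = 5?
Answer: 2*I*sqrt(4044523) ≈ 4022.2*I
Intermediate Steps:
C(u, n) = 10*n (C(u, n) = -(-10)*n = 10*n)
b = -16178022 (b = -2022*8001 = -16178022)
sqrt(b + M(C(x(0), -7), -189)) = sqrt(-16178022 + 10*(-7)) = sqrt(-16178022 - 70) = sqrt(-16178092) = 2*I*sqrt(4044523)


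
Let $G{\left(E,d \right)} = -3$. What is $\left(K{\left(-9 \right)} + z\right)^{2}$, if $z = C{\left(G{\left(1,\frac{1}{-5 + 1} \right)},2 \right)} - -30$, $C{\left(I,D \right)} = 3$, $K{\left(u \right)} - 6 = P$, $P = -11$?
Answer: $784$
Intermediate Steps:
$K{\left(u \right)} = -5$ ($K{\left(u \right)} = 6 - 11 = -5$)
$z = 33$ ($z = 3 - -30 = 3 + 30 = 33$)
$\left(K{\left(-9 \right)} + z\right)^{2} = \left(-5 + 33\right)^{2} = 28^{2} = 784$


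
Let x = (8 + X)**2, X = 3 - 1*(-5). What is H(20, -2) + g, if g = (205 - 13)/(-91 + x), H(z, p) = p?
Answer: -46/55 ≈ -0.83636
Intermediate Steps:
X = 8 (X = 3 + 5 = 8)
x = 256 (x = (8 + 8)**2 = 16**2 = 256)
g = 64/55 (g = (205 - 13)/(-91 + 256) = 192/165 = 192*(1/165) = 64/55 ≈ 1.1636)
H(20, -2) + g = -2 + 64/55 = -46/55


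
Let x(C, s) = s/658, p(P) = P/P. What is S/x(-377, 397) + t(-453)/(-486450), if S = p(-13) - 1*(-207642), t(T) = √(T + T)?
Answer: 136629094/397 - I*√906/486450 ≈ 3.4415e+5 - 6.1876e-5*I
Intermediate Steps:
p(P) = 1
t(T) = √2*√T (t(T) = √(2*T) = √2*√T)
x(C, s) = s/658 (x(C, s) = s*(1/658) = s/658)
S = 207643 (S = 1 - 1*(-207642) = 1 + 207642 = 207643)
S/x(-377, 397) + t(-453)/(-486450) = 207643/(((1/658)*397)) + (√2*√(-453))/(-486450) = 207643/(397/658) + (√2*(I*√453))*(-1/486450) = 207643*(658/397) + (I*√906)*(-1/486450) = 136629094/397 - I*√906/486450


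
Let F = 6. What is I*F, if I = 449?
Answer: 2694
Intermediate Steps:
I*F = 449*6 = 2694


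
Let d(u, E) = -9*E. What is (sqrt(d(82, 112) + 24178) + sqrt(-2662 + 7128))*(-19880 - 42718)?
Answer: -62598*sqrt(4466) - 62598*sqrt(23170) ≈ -1.3712e+7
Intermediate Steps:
(sqrt(d(82, 112) + 24178) + sqrt(-2662 + 7128))*(-19880 - 42718) = (sqrt(-9*112 + 24178) + sqrt(-2662 + 7128))*(-19880 - 42718) = (sqrt(-1008 + 24178) + sqrt(4466))*(-62598) = (sqrt(23170) + sqrt(4466))*(-62598) = (sqrt(4466) + sqrt(23170))*(-62598) = -62598*sqrt(4466) - 62598*sqrt(23170)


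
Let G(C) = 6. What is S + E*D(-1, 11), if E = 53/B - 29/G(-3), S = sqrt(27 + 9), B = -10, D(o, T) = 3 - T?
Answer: 1306/15 ≈ 87.067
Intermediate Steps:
S = 6 (S = sqrt(36) = 6)
E = -152/15 (E = 53/(-10) - 29/6 = 53*(-1/10) - 29*1/6 = -53/10 - 29/6 = -152/15 ≈ -10.133)
S + E*D(-1, 11) = 6 - 152*(3 - 1*11)/15 = 6 - 152*(3 - 11)/15 = 6 - 152/15*(-8) = 6 + 1216/15 = 1306/15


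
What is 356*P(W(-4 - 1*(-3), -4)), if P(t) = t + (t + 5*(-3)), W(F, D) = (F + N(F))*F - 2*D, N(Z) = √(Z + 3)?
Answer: 1068 - 712*√2 ≈ 61.080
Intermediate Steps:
N(Z) = √(3 + Z)
W(F, D) = -2*D + F*(F + √(3 + F)) (W(F, D) = (F + √(3 + F))*F - 2*D = F*(F + √(3 + F)) - 2*D = -2*D + F*(F + √(3 + F)))
P(t) = -15 + 2*t (P(t) = t + (t - 15) = t + (-15 + t) = -15 + 2*t)
356*P(W(-4 - 1*(-3), -4)) = 356*(-15 + 2*((-4 - 1*(-3))² - 2*(-4) + (-4 - 1*(-3))*√(3 + (-4 - 1*(-3))))) = 356*(-15 + 2*((-4 + 3)² + 8 + (-4 + 3)*√(3 + (-4 + 3)))) = 356*(-15 + 2*((-1)² + 8 - √(3 - 1))) = 356*(-15 + 2*(1 + 8 - √2)) = 356*(-15 + 2*(9 - √2)) = 356*(-15 + (18 - 2*√2)) = 356*(3 - 2*√2) = 1068 - 712*√2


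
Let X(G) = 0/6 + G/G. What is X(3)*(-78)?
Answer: -78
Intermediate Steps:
X(G) = 1 (X(G) = 0*(⅙) + 1 = 0 + 1 = 1)
X(3)*(-78) = 1*(-78) = -78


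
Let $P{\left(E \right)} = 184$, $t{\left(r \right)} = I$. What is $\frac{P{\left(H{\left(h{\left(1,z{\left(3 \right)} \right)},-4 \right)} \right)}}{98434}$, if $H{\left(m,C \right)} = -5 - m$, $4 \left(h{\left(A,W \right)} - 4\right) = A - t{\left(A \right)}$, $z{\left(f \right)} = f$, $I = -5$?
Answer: $\frac{92}{49217} \approx 0.0018693$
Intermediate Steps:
$t{\left(r \right)} = -5$
$h{\left(A,W \right)} = \frac{21}{4} + \frac{A}{4}$ ($h{\left(A,W \right)} = 4 + \frac{A - -5}{4} = 4 + \frac{A + 5}{4} = 4 + \frac{5 + A}{4} = 4 + \left(\frac{5}{4} + \frac{A}{4}\right) = \frac{21}{4} + \frac{A}{4}$)
$\frac{P{\left(H{\left(h{\left(1,z{\left(3 \right)} \right)},-4 \right)} \right)}}{98434} = \frac{184}{98434} = 184 \cdot \frac{1}{98434} = \frac{92}{49217}$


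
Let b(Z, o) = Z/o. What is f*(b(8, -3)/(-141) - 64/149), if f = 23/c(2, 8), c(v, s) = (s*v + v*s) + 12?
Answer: -148810/693297 ≈ -0.21464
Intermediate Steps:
c(v, s) = 12 + 2*s*v (c(v, s) = (s*v + s*v) + 12 = 2*s*v + 12 = 12 + 2*s*v)
f = 23/44 (f = 23/(12 + 2*8*2) = 23/(12 + 32) = 23/44 ≈ 0.52273)
f*(b(8, -3)/(-141) - 64/149) = 23*((8/(-3))/(-141) - 64/149)/44 = 23*((8*(-⅓))*(-1/141) - 64*1/149)/44 = 23*(-8/3*(-1/141) - 64/149)/44 = 23*(8/423 - 64/149)/44 = (23/44)*(-25880/63027) = -148810/693297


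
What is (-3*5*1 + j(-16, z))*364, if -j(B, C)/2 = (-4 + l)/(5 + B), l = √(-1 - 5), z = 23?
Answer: -62972/11 + 728*I*√6/11 ≈ -5724.7 + 162.11*I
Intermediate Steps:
l = I*√6 (l = √(-6) = I*√6 ≈ 2.4495*I)
j(B, C) = -2*(-4 + I*√6)/(5 + B)
(-3*5*1 + j(-16, z))*364 = (-3*5*1 + 2*(4 - I*√6)/(5 - 16))*364 = (-15*1 + 2*(4 - I*√6)/(-11))*364 = (-15 + 2*(-1/11)*(4 - I*√6))*364 = (-15 + (-8/11 + 2*I*√6/11))*364 = (-173/11 + 2*I*√6/11)*364 = -62972/11 + 728*I*√6/11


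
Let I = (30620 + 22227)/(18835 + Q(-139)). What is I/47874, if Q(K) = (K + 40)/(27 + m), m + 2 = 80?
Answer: 1849645/31558157808 ≈ 5.8611e-5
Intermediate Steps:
m = 78 (m = -2 + 80 = 78)
Q(K) = 8/21 + K/105 (Q(K) = (K + 40)/(27 + 78) = (40 + K)/105 = (40 + K)*(1/105) = 8/21 + K/105)
I = 1849645/659192 (I = (30620 + 22227)/(18835 + (8/21 + (1/105)*(-139))) = 52847/(18835 + (8/21 - 139/105)) = 52847/(18835 - 33/35) = 52847/(659192/35) = 52847*(35/659192) = 1849645/659192 ≈ 2.8059)
I/47874 = (1849645/659192)/47874 = (1849645/659192)*(1/47874) = 1849645/31558157808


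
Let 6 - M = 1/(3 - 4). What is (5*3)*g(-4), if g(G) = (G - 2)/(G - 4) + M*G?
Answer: -1635/4 ≈ -408.75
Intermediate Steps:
M = 7 (M = 6 - 1/(3 - 4) = 6 - 1/(-1) = 6 - 1*(-1) = 6 + 1 = 7)
g(G) = 7*G + (-2 + G)/(-4 + G) (g(G) = (G - 2)/(G - 4) + 7*G = (-2 + G)/(-4 + G) + 7*G = 7*G + (-2 + G)/(-4 + G))
(5*3)*g(-4) = (5*3)*((-2 - 27*(-4) + 7*(-4)²)/(-4 - 4)) = 15*((-2 + 108 + 7*16)/(-8)) = 15*(-(-2 + 108 + 112)/8) = 15*(-⅛*218) = 15*(-109/4) = -1635/4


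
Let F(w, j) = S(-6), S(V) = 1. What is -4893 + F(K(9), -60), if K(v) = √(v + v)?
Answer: -4892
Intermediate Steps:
K(v) = √2*√v (K(v) = √(2*v) = √2*√v)
F(w, j) = 1
-4893 + F(K(9), -60) = -4893 + 1 = -4892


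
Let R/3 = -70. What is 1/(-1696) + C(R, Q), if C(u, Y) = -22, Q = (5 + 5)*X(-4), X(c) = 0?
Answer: -37313/1696 ≈ -22.001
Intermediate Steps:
Q = 0 (Q = (5 + 5)*0 = 10*0 = 0)
R = -210 (R = 3*(-70) = -210)
1/(-1696) + C(R, Q) = 1/(-1696) - 22 = -1/1696 - 22 = -37313/1696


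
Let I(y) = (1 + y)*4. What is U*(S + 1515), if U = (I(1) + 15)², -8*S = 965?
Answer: 5900995/8 ≈ 7.3762e+5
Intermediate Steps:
S = -965/8 (S = -⅛*965 = -965/8 ≈ -120.63)
I(y) = 4 + 4*y
U = 529 (U = ((4 + 4*1) + 15)² = ((4 + 4) + 15)² = (8 + 15)² = 23² = 529)
U*(S + 1515) = 529*(-965/8 + 1515) = 529*(11155/8) = 5900995/8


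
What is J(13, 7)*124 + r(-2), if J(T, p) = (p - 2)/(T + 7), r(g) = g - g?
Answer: 31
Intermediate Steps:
r(g) = 0
J(T, p) = (-2 + p)/(7 + T)
J(13, 7)*124 + r(-2) = ((-2 + 7)/(7 + 13))*124 + 0 = (5/20)*124 + 0 = ((1/20)*5)*124 + 0 = (¼)*124 + 0 = 31 + 0 = 31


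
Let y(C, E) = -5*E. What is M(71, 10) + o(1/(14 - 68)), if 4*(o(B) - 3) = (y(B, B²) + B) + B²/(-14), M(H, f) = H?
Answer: 12083077/163296 ≈ 73.995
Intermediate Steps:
o(B) = 3 - 71*B²/56 + B/4 (o(B) = 3 + ((-5*B² + B) + B²/(-14))/4 = 3 + ((B - 5*B²) + B²*(-1/14))/4 = 3 + ((B - 5*B²) - B²/14)/4 = 3 + (B - 71*B²/14)/4 = 3 + (-71*B²/56 + B/4) = 3 - 71*B²/56 + B/4)
M(71, 10) + o(1/(14 - 68)) = 71 + (3 - 71/(56*(14 - 68)²) + 1/(4*(14 - 68))) = 71 + (3 - 71*(1/(-54))²/56 + (¼)/(-54)) = 71 + (3 - 71*(-1/54)²/56 + (¼)*(-1/54)) = 71 + (3 - 71/56*1/2916 - 1/216) = 71 + (3 - 71/163296 - 1/216) = 71 + 489061/163296 = 12083077/163296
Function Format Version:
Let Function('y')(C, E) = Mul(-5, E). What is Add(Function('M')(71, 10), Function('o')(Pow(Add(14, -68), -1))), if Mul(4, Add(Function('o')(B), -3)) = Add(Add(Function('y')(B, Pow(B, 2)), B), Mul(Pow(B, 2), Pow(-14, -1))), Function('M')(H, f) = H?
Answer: Rational(12083077, 163296) ≈ 73.995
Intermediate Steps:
Function('o')(B) = Add(3, Mul(Rational(-71, 56), Pow(B, 2)), Mul(Rational(1, 4), B)) (Function('o')(B) = Add(3, Mul(Rational(1, 4), Add(Add(Mul(-5, Pow(B, 2)), B), Mul(Pow(B, 2), Pow(-14, -1))))) = Add(3, Mul(Rational(1, 4), Add(Add(B, Mul(-5, Pow(B, 2))), Mul(Pow(B, 2), Rational(-1, 14))))) = Add(3, Mul(Rational(1, 4), Add(Add(B, Mul(-5, Pow(B, 2))), Mul(Rational(-1, 14), Pow(B, 2))))) = Add(3, Mul(Rational(1, 4), Add(B, Mul(Rational(-71, 14), Pow(B, 2))))) = Add(3, Add(Mul(Rational(-71, 56), Pow(B, 2)), Mul(Rational(1, 4), B))) = Add(3, Mul(Rational(-71, 56), Pow(B, 2)), Mul(Rational(1, 4), B)))
Add(Function('M')(71, 10), Function('o')(Pow(Add(14, -68), -1))) = Add(71, Add(3, Mul(Rational(-71, 56), Pow(Pow(Add(14, -68), -1), 2)), Mul(Rational(1, 4), Pow(Add(14, -68), -1)))) = Add(71, Add(3, Mul(Rational(-71, 56), Pow(Pow(-54, -1), 2)), Mul(Rational(1, 4), Pow(-54, -1)))) = Add(71, Add(3, Mul(Rational(-71, 56), Pow(Rational(-1, 54), 2)), Mul(Rational(1, 4), Rational(-1, 54)))) = Add(71, Add(3, Mul(Rational(-71, 56), Rational(1, 2916)), Rational(-1, 216))) = Add(71, Add(3, Rational(-71, 163296), Rational(-1, 216))) = Add(71, Rational(489061, 163296)) = Rational(12083077, 163296)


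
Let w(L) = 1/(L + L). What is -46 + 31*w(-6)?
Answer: -583/12 ≈ -48.583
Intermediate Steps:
w(L) = 1/(2*L)
-46 + 31*w(-6) = -46 + 31*((½)/(-6)) = -46 + 31*((½)*(-⅙)) = -46 + 31*(-1/12) = -46 - 31/12 = -583/12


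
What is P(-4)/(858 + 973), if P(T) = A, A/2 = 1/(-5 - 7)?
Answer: -1/10986 ≈ -9.1025e-5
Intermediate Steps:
A = -1/6 (A = 2/(-5 - 7) = 2/(-12) = 2*(-1/12) = -1/6 ≈ -0.16667)
P(T) = -1/6
P(-4)/(858 + 973) = -1/6/(858 + 973) = -1/6/1831 = (1/1831)*(-1/6) = -1/10986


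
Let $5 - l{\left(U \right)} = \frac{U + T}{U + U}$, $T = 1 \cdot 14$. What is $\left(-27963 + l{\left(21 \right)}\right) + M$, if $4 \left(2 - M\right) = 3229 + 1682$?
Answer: $- \frac{350215}{12} \approx -29185.0$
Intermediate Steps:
$T = 14$
$M = - \frac{4903}{4}$ ($M = 2 - \frac{3229 + 1682}{4} = 2 - \frac{4911}{4} = - \frac{4903}{4} \approx -1225.8$)
$l{\left(U \right)} = 5 - \frac{14 + U}{2 U}$ ($l{\left(U \right)} = 5 - \frac{U + 14}{U + U} = 5 - \frac{14 + U}{2 U}$)
$\left(-27963 + l{\left(21 \right)}\right) + M = \left(-27963 + \left(\frac{9}{2} - \frac{7}{21}\right)\right) - \frac{4903}{4} = \left(-27963 + \left(\frac{9}{2} - \frac{1}{3}\right)\right) - \frac{4903}{4} = \left(-27963 + \frac{25}{6}\right) - \frac{4903}{4} = - \frac{167753}{6} - \frac{4903}{4} = - \frac{350215}{12}$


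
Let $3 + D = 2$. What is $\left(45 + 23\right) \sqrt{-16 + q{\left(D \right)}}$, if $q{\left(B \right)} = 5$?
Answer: $68 i \sqrt{11} \approx 225.53 i$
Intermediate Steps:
$D = -1$ ($D = -3 + 2 = -1$)
$\left(45 + 23\right) \sqrt{-16 + q{\left(D \right)}} = \left(45 + 23\right) \sqrt{-16 + 5} = 68 \sqrt{-11} = 68 i \sqrt{11}$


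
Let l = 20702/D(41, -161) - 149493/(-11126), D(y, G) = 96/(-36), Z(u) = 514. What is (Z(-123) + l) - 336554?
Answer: -7650010933/22252 ≈ -3.4379e+5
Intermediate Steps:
D(y, G) = -8/3 (D(y, G) = 96*(-1/36) = -8/3)
l = -172448853/22252 (l = 20702/(-8/3) - 149493/(-11126) = 20702*(-3/8) - 149493*(-1/11126) = -31053/4 + 149493/11126 = -172448853/22252 ≈ -7749.8)
(Z(-123) + l) - 336554 = (514 - 172448853/22252) - 336554 = -161011325/22252 - 336554 = -7650010933/22252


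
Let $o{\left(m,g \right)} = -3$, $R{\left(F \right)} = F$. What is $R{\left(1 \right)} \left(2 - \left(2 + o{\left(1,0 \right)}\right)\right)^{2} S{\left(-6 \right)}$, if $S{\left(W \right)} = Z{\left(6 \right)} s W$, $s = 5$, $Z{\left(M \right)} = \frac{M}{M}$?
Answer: $-270$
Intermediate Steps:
$Z{\left(M \right)} = 1$
$S{\left(W \right)} = 5 W$ ($S{\left(W \right)} = 1 \cdot 5 W = 5 W$)
$R{\left(1 \right)} \left(2 - \left(2 + o{\left(1,0 \right)}\right)\right)^{2} S{\left(-6 \right)} = 1 \left(2 - -1\right)^{2} \cdot 5 \left(-6\right) = 1 \left(2 + \left(-2 + 3\right)\right)^{2} \left(-30\right) = 1 \left(2 + 1\right)^{2} \left(-30\right) = 1 \cdot 3^{2} \left(-30\right) = 1 \cdot 9 \left(-30\right) = 9 \left(-30\right) = -270$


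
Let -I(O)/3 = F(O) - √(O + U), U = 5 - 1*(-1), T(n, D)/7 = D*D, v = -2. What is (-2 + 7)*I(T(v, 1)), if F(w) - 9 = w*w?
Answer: -870 + 15*√13 ≈ -815.92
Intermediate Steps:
T(n, D) = 7*D² (T(n, D) = 7*(D*D) = 7*D²)
U = 6 (U = 5 + 1 = 6)
F(w) = 9 + w² (F(w) = 9 + w*w = 9 + w²)
I(O) = -27 - 3*O² + 3*√(6 + O) (I(O) = -3*((9 + O²) - √(O + 6)) = -3*((9 + O²) - √(6 + O)) = -3*(9 + O² - √(6 + O)) = -27 - 3*O² + 3*√(6 + O))
(-2 + 7)*I(T(v, 1)) = (-2 + 7)*(-27 - 3*(7*1²)² + 3*√(6 + 7*1²)) = 5*(-27 - 3*(7*1)² + 3*√(6 + 7*1)) = 5*(-27 - 3*7² + 3*√(6 + 7)) = 5*(-27 - 3*49 + 3*√13) = 5*(-27 - 147 + 3*√13) = 5*(-174 + 3*√13) = -870 + 15*√13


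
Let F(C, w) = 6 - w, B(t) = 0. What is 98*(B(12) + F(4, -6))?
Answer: 1176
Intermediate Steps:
98*(B(12) + F(4, -6)) = 98*(0 + (6 - 1*(-6))) = 98*(0 + (6 + 6)) = 98*(0 + 12) = 98*12 = 1176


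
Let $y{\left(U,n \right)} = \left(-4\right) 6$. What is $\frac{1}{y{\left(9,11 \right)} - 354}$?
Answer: $- \frac{1}{378} \approx -0.0026455$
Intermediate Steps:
$y{\left(U,n \right)} = -24$
$\frac{1}{y{\left(9,11 \right)} - 354} = \frac{1}{-24 - 354} = \frac{1}{-378} = - \frac{1}{378}$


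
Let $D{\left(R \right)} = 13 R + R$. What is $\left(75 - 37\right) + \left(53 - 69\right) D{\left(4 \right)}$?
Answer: $-858$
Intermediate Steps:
$D{\left(R \right)} = 14 R$
$\left(75 - 37\right) + \left(53 - 69\right) D{\left(4 \right)} = \left(75 - 37\right) + \left(53 - 69\right) 14 \cdot 4 = \left(75 - 37\right) + \left(53 - 69\right) 56 = 38 - 896 = -858$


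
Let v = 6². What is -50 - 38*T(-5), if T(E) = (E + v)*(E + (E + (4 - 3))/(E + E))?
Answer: 26844/5 ≈ 5368.8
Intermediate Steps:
v = 36
T(E) = (36 + E)*(E + (1 + E)/(2*E)) (T(E) = (E + 36)*(E + (E + (4 - 3))/(E + E)) = (36 + E)*(E + (E + 1)/((2*E))) = (36 + E)*(E + (1 + E)*(1/(2*E))) = (36 + E)*(E + (1 + E)/(2*E)))
-50 - 38*T(-5) = -50 - 38*(37/2 + (-5)² + 18/(-5) + (73/2)*(-5)) = -50 - 38*(37/2 + 25 + 18*(-⅕) - 365/2) = -50 - 38*(37/2 + 25 - 18/5 - 365/2) = -50 - 38*(-713/5) = -50 + 27094/5 = 26844/5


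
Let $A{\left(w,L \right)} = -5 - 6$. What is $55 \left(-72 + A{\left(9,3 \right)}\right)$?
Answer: $-4565$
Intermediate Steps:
$A{\left(w,L \right)} = -11$
$55 \left(-72 + A{\left(9,3 \right)}\right) = 55 \left(-72 - 11\right) = 55 \left(-83\right) = -4565$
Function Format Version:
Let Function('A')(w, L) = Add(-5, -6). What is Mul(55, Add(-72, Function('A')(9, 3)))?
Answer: -4565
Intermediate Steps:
Function('A')(w, L) = -11
Mul(55, Add(-72, Function('A')(9, 3))) = Mul(55, Add(-72, -11)) = Mul(55, -83) = -4565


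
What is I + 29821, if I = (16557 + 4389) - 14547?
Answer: 36220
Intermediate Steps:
I = 6399 (I = 20946 - 14547 = 6399)
I + 29821 = 6399 + 29821 = 36220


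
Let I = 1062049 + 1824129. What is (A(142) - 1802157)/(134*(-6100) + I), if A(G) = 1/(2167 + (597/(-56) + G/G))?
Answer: -217720389271/249931138958 ≈ -0.87112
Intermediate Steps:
I = 2886178
A(G) = 56/120811 (A(G) = 1/(2167 + (597*(-1/56) + 1)) = 1/(2167 + (-597/56 + 1)) = 1/(2167 - 541/56) = 1/(120811/56) = 56/120811)
(A(142) - 1802157)/(134*(-6100) + I) = (56/120811 - 1802157)/(134*(-6100) + 2886178) = -217720389271/(120811*(-817400 + 2886178)) = -217720389271/120811/2068778 = -217720389271/120811*1/2068778 = -217720389271/249931138958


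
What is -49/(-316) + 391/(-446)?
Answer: -50851/70468 ≈ -0.72162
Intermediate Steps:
-49/(-316) + 391/(-446) = -49*(-1/316) + 391*(-1/446) = 49/316 - 391/446 = -50851/70468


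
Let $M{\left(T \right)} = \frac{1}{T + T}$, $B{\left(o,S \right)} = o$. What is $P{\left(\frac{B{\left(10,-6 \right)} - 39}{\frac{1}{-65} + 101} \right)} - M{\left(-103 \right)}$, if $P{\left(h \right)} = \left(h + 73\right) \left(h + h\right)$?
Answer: $- \frac{92656885961}{2218933944} \approx -41.757$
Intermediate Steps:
$P{\left(h \right)} = 2 h \left(73 + h\right)$ ($P{\left(h \right)} = \left(73 + h\right) 2 h = 2 h \left(73 + h\right)$)
$M{\left(T \right)} = \frac{1}{2 T}$
$P{\left(\frac{B{\left(10,-6 \right)} - 39}{\frac{1}{-65} + 101} \right)} - M{\left(-103 \right)} = 2 \frac{10 - 39}{\frac{1}{-65} + 101} \left(73 + \frac{10 - 39}{\frac{1}{-65} + 101}\right) - \frac{1}{2 \left(-103\right)} = 2 \left(- \frac{29}{- \frac{1}{65} + 101}\right) \left(73 - \frac{29}{- \frac{1}{65} + 101}\right) - \frac{1}{2} \left(- \frac{1}{103}\right) = 2 \left(- \frac{29}{\frac{6564}{65}}\right) \left(73 - \frac{29}{\frac{6564}{65}}\right) - - \frac{1}{206} = 2 \left(\left(-29\right) \frac{65}{6564}\right) \left(73 - \frac{1885}{6564}\right) + \frac{1}{206} = 2 \left(- \frac{1885}{6564}\right) \left(73 - \frac{1885}{6564}\right) + \frac{1}{206} = 2 \left(- \frac{1885}{6564}\right) \frac{477287}{6564} + \frac{1}{206} = - \frac{899685995}{21543048} + \frac{1}{206} = - \frac{92656885961}{2218933944}$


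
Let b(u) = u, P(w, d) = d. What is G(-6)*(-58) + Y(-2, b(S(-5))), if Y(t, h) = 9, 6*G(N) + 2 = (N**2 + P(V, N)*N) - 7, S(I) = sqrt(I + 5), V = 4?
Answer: -600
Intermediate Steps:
S(I) = sqrt(5 + I)
G(N) = -3/2 + N**2/3 (G(N) = -1/3 + ((N**2 + N*N) - 7)/6 = -1/3 + ((N**2 + N**2) - 7)/6 = -1/3 + (2*N**2 - 7)/6 = -1/3 + (-7 + 2*N**2)/6 = -1/3 + (-7/6 + N**2/3) = -3/2 + N**2/3)
G(-6)*(-58) + Y(-2, b(S(-5))) = (-3/2 + (1/3)*(-6)**2)*(-58) + 9 = (-3/2 + (1/3)*36)*(-58) + 9 = (-3/2 + 12)*(-58) + 9 = (21/2)*(-58) + 9 = -609 + 9 = -600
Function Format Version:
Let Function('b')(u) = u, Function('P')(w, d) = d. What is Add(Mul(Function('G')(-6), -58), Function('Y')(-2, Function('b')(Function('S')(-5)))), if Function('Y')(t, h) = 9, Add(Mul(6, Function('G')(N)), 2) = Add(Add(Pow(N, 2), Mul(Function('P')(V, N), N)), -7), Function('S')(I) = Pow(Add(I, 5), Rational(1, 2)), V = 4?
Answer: -600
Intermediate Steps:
Function('S')(I) = Pow(Add(5, I), Rational(1, 2))
Function('G')(N) = Add(Rational(-3, 2), Mul(Rational(1, 3), Pow(N, 2))) (Function('G')(N) = Add(Rational(-1, 3), Mul(Rational(1, 6), Add(Add(Pow(N, 2), Mul(N, N)), -7))) = Add(Rational(-1, 3), Mul(Rational(1, 6), Add(Add(Pow(N, 2), Pow(N, 2)), -7))) = Add(Rational(-1, 3), Mul(Rational(1, 6), Add(Mul(2, Pow(N, 2)), -7))) = Add(Rational(-1, 3), Mul(Rational(1, 6), Add(-7, Mul(2, Pow(N, 2))))) = Add(Rational(-1, 3), Add(Rational(-7, 6), Mul(Rational(1, 3), Pow(N, 2)))) = Add(Rational(-3, 2), Mul(Rational(1, 3), Pow(N, 2))))
Add(Mul(Function('G')(-6), -58), Function('Y')(-2, Function('b')(Function('S')(-5)))) = Add(Mul(Add(Rational(-3, 2), Mul(Rational(1, 3), Pow(-6, 2))), -58), 9) = Add(Mul(Add(Rational(-3, 2), Mul(Rational(1, 3), 36)), -58), 9) = Add(Mul(Add(Rational(-3, 2), 12), -58), 9) = Add(Mul(Rational(21, 2), -58), 9) = Add(-609, 9) = -600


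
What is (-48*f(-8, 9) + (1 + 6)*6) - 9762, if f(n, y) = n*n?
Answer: -12792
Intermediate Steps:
f(n, y) = n²
(-48*f(-8, 9) + (1 + 6)*6) - 9762 = (-48*(-8)² + (1 + 6)*6) - 9762 = (-48*64 + 7*6) - 9762 = (-3072 + 42) - 9762 = -3030 - 9762 = -12792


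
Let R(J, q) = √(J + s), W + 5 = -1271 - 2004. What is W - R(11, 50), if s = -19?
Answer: -3280 - 2*I*√2 ≈ -3280.0 - 2.8284*I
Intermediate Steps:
W = -3280 (W = -5 + (-1271 - 2004) = -5 - 3275 = -3280)
R(J, q) = √(-19 + J) (R(J, q) = √(J - 19) = √(-19 + J))
W - R(11, 50) = -3280 - √(-19 + 11) = -3280 - √(-8) = -3280 - 2*I*√2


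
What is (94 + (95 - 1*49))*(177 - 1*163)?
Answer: 1960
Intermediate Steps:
(94 + (95 - 1*49))*(177 - 1*163) = (94 + (95 - 49))*(177 - 163) = (94 + 46)*14 = 140*14 = 1960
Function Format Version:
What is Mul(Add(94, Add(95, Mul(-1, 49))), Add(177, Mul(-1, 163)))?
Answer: 1960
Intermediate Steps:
Mul(Add(94, Add(95, Mul(-1, 49))), Add(177, Mul(-1, 163))) = Mul(Add(94, Add(95, -49)), Add(177, -163)) = Mul(Add(94, 46), 14) = Mul(140, 14) = 1960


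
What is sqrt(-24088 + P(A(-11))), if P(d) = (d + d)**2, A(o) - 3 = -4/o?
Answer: 2*I*sqrt(727293)/11 ≈ 155.06*I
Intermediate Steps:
A(o) = 3 - 4/o
P(d) = 4*d**2 (P(d) = (2*d)**2 = 4*d**2)
sqrt(-24088 + P(A(-11))) = sqrt(-24088 + 4*(3 - 4/(-11))**2) = sqrt(-24088 + 4*(3 - 4*(-1/11))**2) = sqrt(-24088 + 4*(3 + 4/11)**2) = sqrt(-24088 + 4*(37/11)**2) = sqrt(-24088 + 4*(1369/121)) = sqrt(-24088 + 5476/121) = sqrt(-2909172/121) = 2*I*sqrt(727293)/11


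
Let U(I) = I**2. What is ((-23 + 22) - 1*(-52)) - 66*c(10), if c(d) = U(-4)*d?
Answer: -10509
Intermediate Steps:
c(d) = 16*d (c(d) = (-4)**2*d = 16*d)
((-23 + 22) - 1*(-52)) - 66*c(10) = ((-23 + 22) - 1*(-52)) - 1056*10 = (-1 + 52) - 66*160 = 51 - 10560 = -10509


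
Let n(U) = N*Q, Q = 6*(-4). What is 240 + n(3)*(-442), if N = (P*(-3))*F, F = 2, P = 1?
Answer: -63408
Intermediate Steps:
Q = -24
N = -6 (N = (1*(-3))*2 = -3*2 = -6)
n(U) = 144 (n(U) = -6*(-24) = 144)
240 + n(3)*(-442) = 240 + 144*(-442) = 240 - 63648 = -63408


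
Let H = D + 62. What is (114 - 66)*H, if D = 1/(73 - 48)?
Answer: 74448/25 ≈ 2977.9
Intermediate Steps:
D = 1/25 ≈ 0.040000
H = 1551/25 (H = 1/25 + 62 = 1551/25 ≈ 62.040)
(114 - 66)*H = (114 - 66)*(1551/25) = 48*(1551/25) = 74448/25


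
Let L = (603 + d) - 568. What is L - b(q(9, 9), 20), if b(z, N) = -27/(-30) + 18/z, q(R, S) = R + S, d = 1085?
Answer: 11181/10 ≈ 1118.1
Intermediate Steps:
b(z, N) = 9/10 + 18/z (b(z, N) = -27*(-1/30) + 18/z = 9/10 + 18/z)
L = 1120 (L = (603 + 1085) - 568 = 1688 - 568 = 1120)
L - b(q(9, 9), 20) = 1120 - (9/10 + 18/(9 + 9)) = 1120 - (9/10 + 18/18) = 1120 - (9/10 + 18*(1/18)) = 1120 - (9/10 + 1) = 1120 - 1*19/10 = 1120 - 19/10 = 11181/10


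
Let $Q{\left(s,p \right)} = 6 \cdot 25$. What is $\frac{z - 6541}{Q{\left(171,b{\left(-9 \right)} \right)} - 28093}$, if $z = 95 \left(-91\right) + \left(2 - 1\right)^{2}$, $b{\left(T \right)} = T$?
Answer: $\frac{15185}{27943} \approx 0.54343$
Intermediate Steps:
$z = -8644$ ($z = -8645 + 1^{2} = -8645 + 1 = -8644$)
$Q{\left(s,p \right)} = 150$
$\frac{z - 6541}{Q{\left(171,b{\left(-9 \right)} \right)} - 28093} = \frac{-8644 - 6541}{150 - 28093} = - \frac{15185}{-27943} = \left(-15185\right) \left(- \frac{1}{27943}\right) = \frac{15185}{27943}$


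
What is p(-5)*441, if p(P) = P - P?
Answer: 0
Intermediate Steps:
p(P) = 0
p(-5)*441 = 0*441 = 0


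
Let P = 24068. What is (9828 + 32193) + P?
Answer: 66089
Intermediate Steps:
(9828 + 32193) + P = (9828 + 32193) + 24068 = 42021 + 24068 = 66089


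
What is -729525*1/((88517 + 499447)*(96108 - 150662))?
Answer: 243175/10691929352 ≈ 2.2744e-5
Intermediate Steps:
-729525*1/((88517 + 499447)*(96108 - 150662)) = -729525/((-54554*587964)) = -729525/(-32075788056) = -729525*(-1/32075788056) = 243175/10691929352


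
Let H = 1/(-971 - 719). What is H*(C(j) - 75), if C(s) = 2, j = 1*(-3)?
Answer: 73/1690 ≈ 0.043195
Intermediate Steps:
j = -3
H = -1/1690 (H = 1/(-1690) = -1/1690 ≈ -0.00059172)
H*(C(j) - 75) = -(2 - 75)/1690 = -1/1690*(-73) = 73/1690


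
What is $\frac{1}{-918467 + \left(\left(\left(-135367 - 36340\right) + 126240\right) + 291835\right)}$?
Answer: $- \frac{1}{672099} \approx -1.4879 \cdot 10^{-6}$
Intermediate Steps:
$\frac{1}{-918467 + \left(\left(\left(-135367 - 36340\right) + 126240\right) + 291835\right)} = \frac{1}{-918467 + \left(\left(-171707 + 126240\right) + 291835\right)} = \frac{1}{-918467 + \left(-45467 + 291835\right)} = \frac{1}{-918467 + 246368} = \frac{1}{-672099} = - \frac{1}{672099}$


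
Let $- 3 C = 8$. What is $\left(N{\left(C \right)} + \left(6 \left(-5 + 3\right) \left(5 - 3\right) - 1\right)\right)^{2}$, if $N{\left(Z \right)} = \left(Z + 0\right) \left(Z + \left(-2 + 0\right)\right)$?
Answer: $\frac{12769}{81} \approx 157.64$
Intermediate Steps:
$C = - \frac{8}{3}$ ($C = \left(- \frac{1}{3}\right) 8 = - \frac{8}{3} \approx -2.6667$)
$N{\left(Z \right)} = Z \left(-2 + Z\right)$ ($N{\left(Z \right)} = Z \left(Z - 2\right) = Z \left(-2 + Z\right)$)
$\left(N{\left(C \right)} + \left(6 \left(-5 + 3\right) \left(5 - 3\right) - 1\right)\right)^{2} = \left(- \frac{8 \left(-2 - \frac{8}{3}\right)}{3} + \left(6 \left(-5 + 3\right) \left(5 - 3\right) - 1\right)\right)^{2} = \left(\left(- \frac{8}{3}\right) \left(- \frac{14}{3}\right) + \left(6 \left(\left(-2\right) 2\right) - 1\right)\right)^{2} = \left(\frac{112}{9} + \left(6 \left(-4\right) - 1\right)\right)^{2} = \left(\frac{112}{9} - 25\right)^{2} = \left(- \frac{113}{9}\right)^{2} = \frac{12769}{81}$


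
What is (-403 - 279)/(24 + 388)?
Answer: -341/206 ≈ -1.6553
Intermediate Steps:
(-403 - 279)/(24 + 388) = -682/412 = -682*1/412 = -341/206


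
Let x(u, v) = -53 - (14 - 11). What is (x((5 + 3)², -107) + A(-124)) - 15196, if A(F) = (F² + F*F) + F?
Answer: 15376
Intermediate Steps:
A(F) = F + 2*F² (A(F) = (F² + F²) + F = 2*F² + F = F + 2*F²)
x(u, v) = -56 (x(u, v) = -53 - 1*3 = -53 - 3 = -56)
(x((5 + 3)², -107) + A(-124)) - 15196 = (-56 - 124*(1 + 2*(-124))) - 15196 = (-56 - 124*(1 - 248)) - 15196 = (-56 - 124*(-247)) - 15196 = (-56 + 30628) - 15196 = 30572 - 15196 = 15376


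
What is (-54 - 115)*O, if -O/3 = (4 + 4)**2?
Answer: 32448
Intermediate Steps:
O = -192 (O = -3*(4 + 4)**2 = -3*8**2 = -3*64 = -192)
(-54 - 115)*O = (-54 - 115)*(-192) = -169*(-192) = 32448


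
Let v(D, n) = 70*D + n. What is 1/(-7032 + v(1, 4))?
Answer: -1/6958 ≈ -0.00014372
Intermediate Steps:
v(D, n) = n + 70*D
1/(-7032 + v(1, 4)) = 1/(-7032 + (4 + 70*1)) = 1/(-7032 + (4 + 70)) = 1/(-7032 + 74) = 1/(-6958) = -1/6958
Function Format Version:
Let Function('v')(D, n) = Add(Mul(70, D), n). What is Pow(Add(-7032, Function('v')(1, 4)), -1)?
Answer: Rational(-1, 6958) ≈ -0.00014372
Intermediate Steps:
Function('v')(D, n) = Add(n, Mul(70, D))
Pow(Add(-7032, Function('v')(1, 4)), -1) = Pow(Add(-7032, Add(4, Mul(70, 1))), -1) = Pow(Add(-7032, Add(4, 70)), -1) = Pow(Add(-7032, 74), -1) = Pow(-6958, -1) = Rational(-1, 6958)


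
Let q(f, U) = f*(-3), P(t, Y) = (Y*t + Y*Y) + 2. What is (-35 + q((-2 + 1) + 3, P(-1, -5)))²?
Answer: 1681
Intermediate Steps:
P(t, Y) = 2 + Y² + Y*t (P(t, Y) = (Y*t + Y²) + 2 = (Y² + Y*t) + 2 = 2 + Y² + Y*t)
q(f, U) = -3*f
(-35 + q((-2 + 1) + 3, P(-1, -5)))² = (-35 - 3*((-2 + 1) + 3))² = (-35 - 3*(-1 + 3))² = (-35 - 3*2)² = (-35 - 6)² = (-41)² = 1681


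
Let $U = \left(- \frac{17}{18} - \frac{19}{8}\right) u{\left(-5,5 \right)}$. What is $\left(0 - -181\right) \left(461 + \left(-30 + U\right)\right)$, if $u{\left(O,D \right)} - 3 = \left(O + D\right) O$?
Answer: $\frac{1829005}{24} \approx 76209.0$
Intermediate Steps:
$u{\left(O,D \right)} = 3 + O \left(D + O\right)$ ($u{\left(O,D \right)} = 3 + \left(O + D\right) O = 3 + \left(D + O\right) O = 3 + O \left(D + O\right)$)
$U = - \frac{239}{24}$ ($U = \left(- \frac{17}{18} - \frac{19}{8}\right) \left(3 + \left(-5\right)^{2} + 5 \left(-5\right)\right) = \left(\left(-17\right) \frac{1}{18} - \frac{19}{8}\right) \left(3 + 25 - 25\right) = \left(- \frac{17}{18} - \frac{19}{8}\right) 3 = \left(- \frac{239}{72}\right) 3 = - \frac{239}{24} \approx -9.9583$)
$\left(0 - -181\right) \left(461 + \left(-30 + U\right)\right) = \left(0 - -181\right) \left(461 - \frac{959}{24}\right) = \left(0 + 181\right) \left(461 - \frac{959}{24}\right) = 181 \cdot \frac{10105}{24} = \frac{1829005}{24}$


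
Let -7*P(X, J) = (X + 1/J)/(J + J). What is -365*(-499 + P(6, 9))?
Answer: 206561165/1134 ≈ 1.8215e+5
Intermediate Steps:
P(X, J) = -(X + 1/J)/(14*J) (P(X, J) = -(X + 1/J)/(7*(J + J)) = -(X + 1/J)/(7*(2*J)) = -(X + 1/J)*1/(2*J)/7 = -(X + 1/J)/(14*J))
-365*(-499 + P(6, 9)) = -365*(-499 + (1/14)*(-1 - 1*9*6)/9²) = -365*(-499 + (1/14)*(1/81)*(-1 - 54)) = -365*(-499 + (1/14)*(1/81)*(-55)) = -365*(-499 - 55/1134) = -365*(-565921/1134) = 206561165/1134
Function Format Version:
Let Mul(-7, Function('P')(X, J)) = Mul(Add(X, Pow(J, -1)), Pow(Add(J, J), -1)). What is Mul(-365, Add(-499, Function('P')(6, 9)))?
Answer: Rational(206561165, 1134) ≈ 1.8215e+5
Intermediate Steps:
Function('P')(X, J) = Mul(Rational(-1, 14), Pow(J, -1), Add(X, Pow(J, -1))) (Function('P')(X, J) = Mul(Rational(-1, 7), Mul(Add(X, Pow(J, -1)), Pow(Add(J, J), -1))) = Mul(Rational(-1, 7), Mul(Add(X, Pow(J, -1)), Pow(Mul(2, J), -1))) = Mul(Rational(-1, 7), Mul(Add(X, Pow(J, -1)), Mul(Rational(1, 2), Pow(J, -1)))) = Mul(Rational(-1, 7), Mul(Rational(1, 2), Pow(J, -1), Add(X, Pow(J, -1)))) = Mul(Rational(-1, 14), Pow(J, -1), Add(X, Pow(J, -1))))
Mul(-365, Add(-499, Function('P')(6, 9))) = Mul(-365, Add(-499, Mul(Rational(1, 14), Pow(9, -2), Add(-1, Mul(-1, 9, 6))))) = Mul(-365, Add(-499, Mul(Rational(1, 14), Rational(1, 81), Add(-1, -54)))) = Mul(-365, Add(-499, Mul(Rational(1, 14), Rational(1, 81), -55))) = Mul(-365, Add(-499, Rational(-55, 1134))) = Mul(-365, Rational(-565921, 1134)) = Rational(206561165, 1134)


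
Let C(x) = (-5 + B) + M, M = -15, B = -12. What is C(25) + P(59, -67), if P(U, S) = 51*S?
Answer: -3449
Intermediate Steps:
C(x) = -32 (C(x) = (-5 - 12) - 15 = -17 - 15 = -32)
C(25) + P(59, -67) = -32 + 51*(-67) = -32 - 3417 = -3449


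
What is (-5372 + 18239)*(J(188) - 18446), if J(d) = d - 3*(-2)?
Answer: -234848484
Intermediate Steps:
J(d) = 6 + d (J(d) = d + 6 = 6 + d)
(-5372 + 18239)*(J(188) - 18446) = (-5372 + 18239)*((6 + 188) - 18446) = 12867*(194 - 18446) = 12867*(-18252) = -234848484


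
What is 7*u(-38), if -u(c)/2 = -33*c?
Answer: -17556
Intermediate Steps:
u(c) = 66*c (u(c) = -(-66)*c = 66*c)
7*u(-38) = 7*(66*(-38)) = 7*(-2508) = -17556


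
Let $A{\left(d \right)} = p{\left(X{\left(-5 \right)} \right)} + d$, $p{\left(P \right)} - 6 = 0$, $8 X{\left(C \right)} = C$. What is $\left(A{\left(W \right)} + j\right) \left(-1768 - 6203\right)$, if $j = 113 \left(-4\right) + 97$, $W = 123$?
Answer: $1801446$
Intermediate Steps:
$X{\left(C \right)} = \frac{C}{8}$
$p{\left(P \right)} = 6$ ($p{\left(P \right)} = 6 + 0 = 6$)
$A{\left(d \right)} = 6 + d$
$j = -355$ ($j = -452 + 97 = -355$)
$\left(A{\left(W \right)} + j\right) \left(-1768 - 6203\right) = \left(\left(6 + 123\right) - 355\right) \left(-1768 - 6203\right) = \left(129 - 355\right) \left(-7971\right) = \left(-226\right) \left(-7971\right) = 1801446$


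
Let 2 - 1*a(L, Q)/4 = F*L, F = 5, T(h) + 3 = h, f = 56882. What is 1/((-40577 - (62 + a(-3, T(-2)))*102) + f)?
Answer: 1/3045 ≈ 0.00032841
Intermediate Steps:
T(h) = -3 + h
a(L, Q) = 8 - 20*L
1/((-40577 - (62 + a(-3, T(-2)))*102) + f) = 1/((-40577 - (62 + (8 - 20*(-3)))*102) + 56882) = 1/((-40577 - (62 + (8 + 60))*102) + 56882) = 1/((-40577 - (62 + 68)*102) + 56882) = 1/((-40577 - 130*102) + 56882) = 1/((-40577 - 1*13260) + 56882) = 1/((-40577 - 13260) + 56882) = 1/(-53837 + 56882) = 1/3045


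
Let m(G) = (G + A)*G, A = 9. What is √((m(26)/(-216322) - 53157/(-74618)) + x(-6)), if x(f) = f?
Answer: I*√344693835909442043698/8070757498 ≈ 2.3004*I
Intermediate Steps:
m(G) = G*(9 + G) (m(G) = (G + 9)*G = (9 + G)*G = G*(9 + G))
√((m(26)/(-216322) - 53157/(-74618)) + x(-6)) = √(((26*(9 + 26))/(-216322) - 53157/(-74618)) - 6) = √(((26*35)*(-1/216322) - 53157*(-1/74618)) - 6) = √((910*(-1/216322) + 53157/74618) - 6) = √((-455/108161 + 53157/74618) - 6) = √(5715563087/8070757498 - 6) = √(-42708981901/8070757498) = I*√344693835909442043698/8070757498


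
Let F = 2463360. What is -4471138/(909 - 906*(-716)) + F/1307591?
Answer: -4246208835758/849417651555 ≈ -4.9990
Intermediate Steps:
-4471138/(909 - 906*(-716)) + F/1307591 = -4471138/(909 - 906*(-716)) + 2463360/1307591 = -4471138/(909 + 648696) + 2463360*(1/1307591) = -4471138/649605 + 2463360/1307591 = -4246208835758/849417651555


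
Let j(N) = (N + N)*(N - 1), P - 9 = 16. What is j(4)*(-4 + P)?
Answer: 504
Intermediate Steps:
P = 25 (P = 9 + 16 = 25)
j(N) = 2*N*(-1 + N) (j(N) = (2*N)*(-1 + N) = 2*N*(-1 + N))
j(4)*(-4 + P) = (2*4*(-1 + 4))*(-4 + 25) = (2*4*3)*21 = 24*21 = 504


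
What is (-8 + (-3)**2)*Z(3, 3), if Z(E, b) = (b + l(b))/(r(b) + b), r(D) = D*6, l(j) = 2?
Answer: 5/21 ≈ 0.23810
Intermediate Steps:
r(D) = 6*D
Z(E, b) = (2 + b)/(7*b) (Z(E, b) = (b + 2)/(6*b + b) = (2 + b)/((7*b)) = (2 + b)*(1/(7*b)) = (2 + b)/(7*b))
(-8 + (-3)**2)*Z(3, 3) = (-8 + (-3)**2)*((1/7)*(2 + 3)/3) = (-8 + 9)*((1/7)*(1/3)*5) = 1*(5/21) = 5/21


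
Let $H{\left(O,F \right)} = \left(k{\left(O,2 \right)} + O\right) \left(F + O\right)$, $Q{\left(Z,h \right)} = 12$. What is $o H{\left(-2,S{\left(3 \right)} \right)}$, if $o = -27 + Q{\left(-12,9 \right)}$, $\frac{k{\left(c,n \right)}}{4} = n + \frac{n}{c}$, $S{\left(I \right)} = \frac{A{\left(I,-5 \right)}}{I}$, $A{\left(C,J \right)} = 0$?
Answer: $60$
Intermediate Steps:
$S{\left(I \right)} = 0$ ($S{\left(I \right)} = \frac{0}{I} = 0$)
$k{\left(c,n \right)} = 4 n + \frac{4 n}{c}$ ($k{\left(c,n \right)} = 4 \left(n + \frac{n}{c}\right) = 4 n + \frac{4 n}{c}$)
$H{\left(O,F \right)} = \left(F + O\right) \left(O + \frac{8 \left(1 + O\right)}{O}\right)$ ($H{\left(O,F \right)} = \left(4 \cdot 2 \frac{1}{O} \left(1 + O\right) + O\right) \left(F + O\right) = \left(\frac{8 \left(1 + O\right)}{O} + O\right) \left(F + O\right) = \left(O + \frac{8 \left(1 + O\right)}{O}\right) \left(F + O\right) = \left(F + O\right) \left(O + \frac{8 \left(1 + O\right)}{O}\right)$)
$o = -15$ ($o = -27 + 12 = -15$)
$o H{\left(-2,S{\left(3 \right)} \right)} = - 15 \left(8 + \left(-2\right)^{2} + 8 \cdot 0 + 8 \left(-2\right) + 0 \left(-2\right) + 8 \cdot 0 \frac{1}{-2}\right) = - 15 \left(8 + 4 + 0 - 16 + 0 + 8 \cdot 0 \left(- \frac{1}{2}\right)\right) = - 15 \left(8 + 4 + 0 - 16 + 0 + 0\right) = \left(-15\right) \left(-4\right) = 60$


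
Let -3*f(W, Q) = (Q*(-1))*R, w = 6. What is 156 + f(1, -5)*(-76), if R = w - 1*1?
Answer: 2368/3 ≈ 789.33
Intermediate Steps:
R = 5 (R = 6 - 1*1 = 6 - 1 = 5)
f(W, Q) = 5*Q/3 (f(W, Q) = -Q*(-1)*5/3 = -(-Q)*5/3 = -(-5)*Q/3 = 5*Q/3)
156 + f(1, -5)*(-76) = 156 + ((5/3)*(-5))*(-76) = 156 - 25/3*(-76) = 156 + 1900/3 = 2368/3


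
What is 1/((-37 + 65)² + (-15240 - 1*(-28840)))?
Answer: 1/14384 ≈ 6.9522e-5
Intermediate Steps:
1/((-37 + 65)² + (-15240 - 1*(-28840))) = 1/(28² + (-15240 + 28840)) = 1/(784 + 13600) = 1/14384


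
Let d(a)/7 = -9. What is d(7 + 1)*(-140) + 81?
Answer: 8901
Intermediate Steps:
d(a) = -63 (d(a) = 7*(-9) = -63)
d(7 + 1)*(-140) + 81 = -63*(-140) + 81 = 8820 + 81 = 8901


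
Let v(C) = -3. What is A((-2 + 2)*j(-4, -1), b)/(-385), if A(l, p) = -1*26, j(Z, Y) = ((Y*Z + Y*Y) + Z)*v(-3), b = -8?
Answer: 26/385 ≈ 0.067532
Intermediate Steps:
j(Z, Y) = -3*Z - 3*Y**2 - 3*Y*Z (j(Z, Y) = ((Y*Z + Y*Y) + Z)*(-3) = ((Y*Z + Y**2) + Z)*(-3) = ((Y**2 + Y*Z) + Z)*(-3) = (Z + Y**2 + Y*Z)*(-3) = -3*Z - 3*Y**2 - 3*Y*Z)
A(l, p) = -26
A((-2 + 2)*j(-4, -1), b)/(-385) = -26/(-385) = -26*(-1/385) = 26/385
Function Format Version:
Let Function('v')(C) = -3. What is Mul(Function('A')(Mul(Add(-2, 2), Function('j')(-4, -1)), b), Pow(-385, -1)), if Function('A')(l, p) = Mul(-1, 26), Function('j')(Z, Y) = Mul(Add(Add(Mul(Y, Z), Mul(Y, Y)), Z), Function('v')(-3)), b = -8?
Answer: Rational(26, 385) ≈ 0.067532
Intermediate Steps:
Function('j')(Z, Y) = Add(Mul(-3, Z), Mul(-3, Pow(Y, 2)), Mul(-3, Y, Z)) (Function('j')(Z, Y) = Mul(Add(Add(Mul(Y, Z), Mul(Y, Y)), Z), -3) = Mul(Add(Add(Mul(Y, Z), Pow(Y, 2)), Z), -3) = Mul(Add(Add(Pow(Y, 2), Mul(Y, Z)), Z), -3) = Mul(Add(Z, Pow(Y, 2), Mul(Y, Z)), -3) = Add(Mul(-3, Z), Mul(-3, Pow(Y, 2)), Mul(-3, Y, Z)))
Function('A')(l, p) = -26
Mul(Function('A')(Mul(Add(-2, 2), Function('j')(-4, -1)), b), Pow(-385, -1)) = Mul(-26, Pow(-385, -1)) = Mul(-26, Rational(-1, 385)) = Rational(26, 385)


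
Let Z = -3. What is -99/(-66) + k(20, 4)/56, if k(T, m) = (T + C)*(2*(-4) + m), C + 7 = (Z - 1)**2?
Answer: -4/7 ≈ -0.57143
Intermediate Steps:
C = 9 (C = -7 + (-3 - 1)**2 = -7 + (-4)**2 = -7 + 16 = 9)
k(T, m) = (-8 + m)*(9 + T) (k(T, m) = (T + 9)*(2*(-4) + m) = (9 + T)*(-8 + m) = (-8 + m)*(9 + T))
-99/(-66) + k(20, 4)/56 = -99/(-66) + (-72 - 8*20 + 9*4 + 20*4)/56 = -99*(-1/66) + (-72 - 160 + 36 + 80)*(1/56) = 3/2 - 116*1/56 = 3/2 - 29/14 = -4/7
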